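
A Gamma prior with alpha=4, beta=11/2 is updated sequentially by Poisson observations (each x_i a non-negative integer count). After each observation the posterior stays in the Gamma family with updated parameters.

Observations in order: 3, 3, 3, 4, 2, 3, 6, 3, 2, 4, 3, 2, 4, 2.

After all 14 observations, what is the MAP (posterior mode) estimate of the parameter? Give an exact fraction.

obs 1: x=3 → posterior Gamma(7, 13/2)
obs 2: x=3 → posterior Gamma(10, 15/2)
obs 3: x=3 → posterior Gamma(13, 17/2)
obs 4: x=4 → posterior Gamma(17, 19/2)
obs 5: x=2 → posterior Gamma(19, 21/2)
obs 6: x=3 → posterior Gamma(22, 23/2)
obs 7: x=6 → posterior Gamma(28, 25/2)
obs 8: x=3 → posterior Gamma(31, 27/2)
obs 9: x=2 → posterior Gamma(33, 29/2)
obs 10: x=4 → posterior Gamma(37, 31/2)
obs 11: x=3 → posterior Gamma(40, 33/2)
obs 12: x=2 → posterior Gamma(42, 35/2)
obs 13: x=4 → posterior Gamma(46, 37/2)
obs 14: x=2 → posterior Gamma(48, 39/2)

94/39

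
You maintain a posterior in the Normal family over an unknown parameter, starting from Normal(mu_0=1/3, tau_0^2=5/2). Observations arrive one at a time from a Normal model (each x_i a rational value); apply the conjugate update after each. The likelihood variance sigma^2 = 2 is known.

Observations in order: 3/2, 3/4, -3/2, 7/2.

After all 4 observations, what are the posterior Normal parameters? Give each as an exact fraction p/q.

mu_0=271/288, tau_0^2=5/12

obs 1: x=3/2 → posterior Normal(53/54, 10/9)
obs 2: x=3/4 → posterior Normal(151/168, 5/7)
obs 3: x=-3/2 → posterior Normal(61/228, 10/19)
obs 4: x=7/2 → posterior Normal(271/288, 5/12)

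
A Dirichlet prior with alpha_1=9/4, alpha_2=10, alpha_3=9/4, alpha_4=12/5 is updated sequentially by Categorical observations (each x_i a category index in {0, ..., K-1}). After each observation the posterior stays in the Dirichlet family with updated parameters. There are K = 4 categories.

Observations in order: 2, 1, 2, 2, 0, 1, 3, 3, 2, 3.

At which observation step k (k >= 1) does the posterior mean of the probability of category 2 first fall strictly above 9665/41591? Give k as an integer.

k = 4

obs 1: x=2 → posterior Dirichlet(9/4, 10, 13/4, 12/5)
obs 2: x=1 → posterior Dirichlet(9/4, 11, 13/4, 12/5)
obs 3: x=2 → posterior Dirichlet(9/4, 11, 17/4, 12/5)
obs 4: x=2 → posterior Dirichlet(9/4, 11, 21/4, 12/5)
obs 5: x=0 → posterior Dirichlet(13/4, 11, 21/4, 12/5)
obs 6: x=1 → posterior Dirichlet(13/4, 12, 21/4, 12/5)
obs 7: x=3 → posterior Dirichlet(13/4, 12, 21/4, 17/5)
obs 8: x=3 → posterior Dirichlet(13/4, 12, 21/4, 22/5)
obs 9: x=2 → posterior Dirichlet(13/4, 12, 25/4, 22/5)
obs 10: x=3 → posterior Dirichlet(13/4, 12, 25/4, 27/5)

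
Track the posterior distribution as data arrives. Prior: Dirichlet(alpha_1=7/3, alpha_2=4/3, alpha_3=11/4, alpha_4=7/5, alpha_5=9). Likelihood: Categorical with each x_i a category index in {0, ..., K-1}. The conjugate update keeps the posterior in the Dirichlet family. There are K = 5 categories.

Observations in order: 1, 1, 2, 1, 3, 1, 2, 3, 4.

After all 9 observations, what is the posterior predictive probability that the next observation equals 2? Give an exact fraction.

obs 1: x=1 → posterior Dirichlet(7/3, 7/3, 11/4, 7/5, 9)
obs 2: x=1 → posterior Dirichlet(7/3, 10/3, 11/4, 7/5, 9)
obs 3: x=2 → posterior Dirichlet(7/3, 10/3, 15/4, 7/5, 9)
obs 4: x=1 → posterior Dirichlet(7/3, 13/3, 15/4, 7/5, 9)
obs 5: x=3 → posterior Dirichlet(7/3, 13/3, 15/4, 12/5, 9)
obs 6: x=1 → posterior Dirichlet(7/3, 16/3, 15/4, 12/5, 9)
obs 7: x=2 → posterior Dirichlet(7/3, 16/3, 19/4, 12/5, 9)
obs 8: x=3 → posterior Dirichlet(7/3, 16/3, 19/4, 17/5, 9)
obs 9: x=4 → posterior Dirichlet(7/3, 16/3, 19/4, 17/5, 10)

285/1549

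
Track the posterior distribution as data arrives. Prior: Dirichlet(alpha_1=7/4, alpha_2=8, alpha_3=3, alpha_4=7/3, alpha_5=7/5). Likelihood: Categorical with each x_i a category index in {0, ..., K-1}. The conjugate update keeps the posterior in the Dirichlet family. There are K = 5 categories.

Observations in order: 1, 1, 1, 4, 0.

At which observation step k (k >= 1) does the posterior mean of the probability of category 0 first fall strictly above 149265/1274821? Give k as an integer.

k = 5

obs 1: x=1 → posterior Dirichlet(7/4, 9, 3, 7/3, 7/5)
obs 2: x=1 → posterior Dirichlet(7/4, 10, 3, 7/3, 7/5)
obs 3: x=1 → posterior Dirichlet(7/4, 11, 3, 7/3, 7/5)
obs 4: x=4 → posterior Dirichlet(7/4, 11, 3, 7/3, 12/5)
obs 5: x=0 → posterior Dirichlet(11/4, 11, 3, 7/3, 12/5)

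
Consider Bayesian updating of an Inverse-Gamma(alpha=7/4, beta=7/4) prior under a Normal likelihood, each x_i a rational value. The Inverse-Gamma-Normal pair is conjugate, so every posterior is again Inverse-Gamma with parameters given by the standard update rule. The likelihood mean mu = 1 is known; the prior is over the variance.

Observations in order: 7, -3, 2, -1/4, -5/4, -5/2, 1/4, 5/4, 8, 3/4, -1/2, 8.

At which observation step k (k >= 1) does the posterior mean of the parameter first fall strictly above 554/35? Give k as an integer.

k = 2

obs 1: x=7 → posterior Inverse-Gamma(9/4, 79/4)
obs 2: x=-3 → posterior Inverse-Gamma(11/4, 111/4)
obs 3: x=2 → posterior Inverse-Gamma(13/4, 113/4)
obs 4: x=-1/4 → posterior Inverse-Gamma(15/4, 929/32)
obs 5: x=-5/4 → posterior Inverse-Gamma(17/4, 505/16)
obs 6: x=-5/2 → posterior Inverse-Gamma(19/4, 603/16)
obs 7: x=1/4 → posterior Inverse-Gamma(21/4, 1215/32)
obs 8: x=5/4 → posterior Inverse-Gamma(23/4, 38)
obs 9: x=8 → posterior Inverse-Gamma(25/4, 125/2)
obs 10: x=3/4 → posterior Inverse-Gamma(27/4, 2001/32)
obs 11: x=-1/2 → posterior Inverse-Gamma(29/4, 2037/32)
obs 12: x=8 → posterior Inverse-Gamma(31/4, 2821/32)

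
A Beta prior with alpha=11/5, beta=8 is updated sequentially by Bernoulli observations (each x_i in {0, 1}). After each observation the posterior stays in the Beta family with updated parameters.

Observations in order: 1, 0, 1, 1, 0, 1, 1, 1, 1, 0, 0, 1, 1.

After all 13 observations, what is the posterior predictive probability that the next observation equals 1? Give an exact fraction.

obs 1: x=1 → posterior Beta(16/5, 8)
obs 2: x=0 → posterior Beta(16/5, 9)
obs 3: x=1 → posterior Beta(21/5, 9)
obs 4: x=1 → posterior Beta(26/5, 9)
obs 5: x=0 → posterior Beta(26/5, 10)
obs 6: x=1 → posterior Beta(31/5, 10)
obs 7: x=1 → posterior Beta(36/5, 10)
obs 8: x=1 → posterior Beta(41/5, 10)
obs 9: x=1 → posterior Beta(46/5, 10)
obs 10: x=0 → posterior Beta(46/5, 11)
obs 11: x=0 → posterior Beta(46/5, 12)
obs 12: x=1 → posterior Beta(51/5, 12)
obs 13: x=1 → posterior Beta(56/5, 12)

14/29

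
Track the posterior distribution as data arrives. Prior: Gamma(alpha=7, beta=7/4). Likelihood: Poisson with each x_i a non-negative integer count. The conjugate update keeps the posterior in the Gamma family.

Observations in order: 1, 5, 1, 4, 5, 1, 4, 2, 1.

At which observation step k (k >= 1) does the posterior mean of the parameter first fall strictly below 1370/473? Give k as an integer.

obs 1: x=1 → posterior Gamma(8, 11/4)
obs 2: x=5 → posterior Gamma(13, 15/4)
obs 3: x=1 → posterior Gamma(14, 19/4)
obs 4: x=4 → posterior Gamma(18, 23/4)
obs 5: x=5 → posterior Gamma(23, 27/4)
obs 6: x=1 → posterior Gamma(24, 31/4)
obs 7: x=4 → posterior Gamma(28, 35/4)
obs 8: x=2 → posterior Gamma(30, 39/4)
obs 9: x=1 → posterior Gamma(31, 43/4)

k = 9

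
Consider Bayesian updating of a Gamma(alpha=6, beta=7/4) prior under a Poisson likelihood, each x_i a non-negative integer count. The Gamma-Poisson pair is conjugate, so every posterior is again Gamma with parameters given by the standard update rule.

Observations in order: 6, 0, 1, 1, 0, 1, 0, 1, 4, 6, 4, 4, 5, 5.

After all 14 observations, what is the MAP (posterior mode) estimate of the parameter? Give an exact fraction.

obs 1: x=6 → posterior Gamma(12, 11/4)
obs 2: x=0 → posterior Gamma(12, 15/4)
obs 3: x=1 → posterior Gamma(13, 19/4)
obs 4: x=1 → posterior Gamma(14, 23/4)
obs 5: x=0 → posterior Gamma(14, 27/4)
obs 6: x=1 → posterior Gamma(15, 31/4)
obs 7: x=0 → posterior Gamma(15, 35/4)
obs 8: x=1 → posterior Gamma(16, 39/4)
obs 9: x=4 → posterior Gamma(20, 43/4)
obs 10: x=6 → posterior Gamma(26, 47/4)
obs 11: x=4 → posterior Gamma(30, 51/4)
obs 12: x=4 → posterior Gamma(34, 55/4)
obs 13: x=5 → posterior Gamma(39, 59/4)
obs 14: x=5 → posterior Gamma(44, 63/4)

172/63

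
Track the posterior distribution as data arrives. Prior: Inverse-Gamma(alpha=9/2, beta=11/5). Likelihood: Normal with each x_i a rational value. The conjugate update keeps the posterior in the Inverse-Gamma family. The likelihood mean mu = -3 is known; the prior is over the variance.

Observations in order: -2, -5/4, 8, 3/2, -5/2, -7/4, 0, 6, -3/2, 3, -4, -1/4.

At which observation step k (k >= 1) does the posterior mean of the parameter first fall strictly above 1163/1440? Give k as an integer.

obs 1: x=-2 → posterior Inverse-Gamma(5, 27/10)
obs 2: x=-5/4 → posterior Inverse-Gamma(11/2, 677/160)
obs 3: x=8 → posterior Inverse-Gamma(6, 10357/160)
obs 4: x=3/2 → posterior Inverse-Gamma(13/2, 11977/160)
obs 5: x=-5/2 → posterior Inverse-Gamma(7, 11997/160)
obs 6: x=-7/4 → posterior Inverse-Gamma(15/2, 6061/80)
obs 7: x=0 → posterior Inverse-Gamma(8, 6421/80)
obs 8: x=6 → posterior Inverse-Gamma(17/2, 9661/80)
obs 9: x=-3/2 → posterior Inverse-Gamma(9, 9751/80)
obs 10: x=3 → posterior Inverse-Gamma(19/2, 11191/80)
obs 11: x=-4 → posterior Inverse-Gamma(10, 11231/80)
obs 12: x=-1/4 → posterior Inverse-Gamma(21/2, 23067/160)

k = 2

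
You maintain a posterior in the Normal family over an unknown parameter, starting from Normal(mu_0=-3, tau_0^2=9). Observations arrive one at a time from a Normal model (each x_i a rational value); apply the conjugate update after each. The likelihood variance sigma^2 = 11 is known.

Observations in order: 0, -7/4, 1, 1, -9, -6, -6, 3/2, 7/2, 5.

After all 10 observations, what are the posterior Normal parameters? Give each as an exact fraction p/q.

mu_0=-519/404, tau_0^2=99/101

obs 1: x=0 → posterior Normal(-33/20, 99/20)
obs 2: x=-7/4 → posterior Normal(-195/116, 99/29)
obs 3: x=1 → posterior Normal(-159/152, 99/38)
obs 4: x=1 → posterior Normal(-123/188, 99/47)
obs 5: x=-9 → posterior Normal(-447/224, 99/56)
obs 6: x=-6 → posterior Normal(-51/20, 99/65)
obs 7: x=-6 → posterior Normal(-879/296, 99/74)
obs 8: x=3/2 → posterior Normal(-825/332, 99/83)
obs 9: x=7/2 → posterior Normal(-699/368, 99/92)
obs 10: x=5 → posterior Normal(-519/404, 99/101)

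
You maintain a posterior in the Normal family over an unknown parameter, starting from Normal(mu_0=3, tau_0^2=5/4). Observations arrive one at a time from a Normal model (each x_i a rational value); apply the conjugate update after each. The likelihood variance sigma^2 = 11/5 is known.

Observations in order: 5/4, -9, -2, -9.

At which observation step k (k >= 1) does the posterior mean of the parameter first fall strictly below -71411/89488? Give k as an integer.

k = 3

obs 1: x=5/4 → posterior Normal(653/276, 55/69)
obs 2: x=-9 → posterior Normal(-247/376, 55/94)
obs 3: x=-2 → posterior Normal(-447/476, 55/119)
obs 4: x=-9 → posterior Normal(-449/192, 55/144)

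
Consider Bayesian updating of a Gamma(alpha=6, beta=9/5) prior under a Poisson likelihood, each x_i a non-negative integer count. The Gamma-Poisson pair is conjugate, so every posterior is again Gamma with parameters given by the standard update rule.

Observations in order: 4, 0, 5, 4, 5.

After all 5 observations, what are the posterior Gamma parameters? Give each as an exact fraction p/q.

alpha=24, beta=34/5

obs 1: x=4 → posterior Gamma(10, 14/5)
obs 2: x=0 → posterior Gamma(10, 19/5)
obs 3: x=5 → posterior Gamma(15, 24/5)
obs 4: x=4 → posterior Gamma(19, 29/5)
obs 5: x=5 → posterior Gamma(24, 34/5)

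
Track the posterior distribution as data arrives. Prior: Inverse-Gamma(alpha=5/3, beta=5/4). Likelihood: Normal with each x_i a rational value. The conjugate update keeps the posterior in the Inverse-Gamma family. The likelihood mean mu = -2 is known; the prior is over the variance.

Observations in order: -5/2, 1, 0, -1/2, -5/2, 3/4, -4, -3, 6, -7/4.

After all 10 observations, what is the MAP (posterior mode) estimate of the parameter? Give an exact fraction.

99/16

obs 1: x=-5/2 → posterior Inverse-Gamma(13/6, 11/8)
obs 2: x=1 → posterior Inverse-Gamma(8/3, 47/8)
obs 3: x=0 → posterior Inverse-Gamma(19/6, 63/8)
obs 4: x=-1/2 → posterior Inverse-Gamma(11/3, 9)
obs 5: x=-5/2 → posterior Inverse-Gamma(25/6, 73/8)
obs 6: x=3/4 → posterior Inverse-Gamma(14/3, 413/32)
obs 7: x=-4 → posterior Inverse-Gamma(31/6, 477/32)
obs 8: x=-3 → posterior Inverse-Gamma(17/3, 493/32)
obs 9: x=6 → posterior Inverse-Gamma(37/6, 1517/32)
obs 10: x=-7/4 → posterior Inverse-Gamma(20/3, 759/16)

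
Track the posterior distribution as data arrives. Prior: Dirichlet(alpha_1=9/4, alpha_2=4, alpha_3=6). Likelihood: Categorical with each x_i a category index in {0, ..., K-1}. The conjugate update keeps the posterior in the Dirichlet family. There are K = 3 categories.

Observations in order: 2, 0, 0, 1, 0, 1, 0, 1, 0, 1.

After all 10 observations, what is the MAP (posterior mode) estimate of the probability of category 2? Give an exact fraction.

obs 1: x=2 → posterior Dirichlet(9/4, 4, 7)
obs 2: x=0 → posterior Dirichlet(13/4, 4, 7)
obs 3: x=0 → posterior Dirichlet(17/4, 4, 7)
obs 4: x=1 → posterior Dirichlet(17/4, 5, 7)
obs 5: x=0 → posterior Dirichlet(21/4, 5, 7)
obs 6: x=1 → posterior Dirichlet(21/4, 6, 7)
obs 7: x=0 → posterior Dirichlet(25/4, 6, 7)
obs 8: x=1 → posterior Dirichlet(25/4, 7, 7)
obs 9: x=0 → posterior Dirichlet(29/4, 7, 7)
obs 10: x=1 → posterior Dirichlet(29/4, 8, 7)

24/77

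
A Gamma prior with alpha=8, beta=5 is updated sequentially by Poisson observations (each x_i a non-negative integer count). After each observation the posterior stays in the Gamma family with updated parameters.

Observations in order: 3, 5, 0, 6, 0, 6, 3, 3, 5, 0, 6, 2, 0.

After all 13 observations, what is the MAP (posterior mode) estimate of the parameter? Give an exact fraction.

obs 1: x=3 → posterior Gamma(11, 6)
obs 2: x=5 → posterior Gamma(16, 7)
obs 3: x=0 → posterior Gamma(16, 8)
obs 4: x=6 → posterior Gamma(22, 9)
obs 5: x=0 → posterior Gamma(22, 10)
obs 6: x=6 → posterior Gamma(28, 11)
obs 7: x=3 → posterior Gamma(31, 12)
obs 8: x=3 → posterior Gamma(34, 13)
obs 9: x=5 → posterior Gamma(39, 14)
obs 10: x=0 → posterior Gamma(39, 15)
obs 11: x=6 → posterior Gamma(45, 16)
obs 12: x=2 → posterior Gamma(47, 17)
obs 13: x=0 → posterior Gamma(47, 18)

23/9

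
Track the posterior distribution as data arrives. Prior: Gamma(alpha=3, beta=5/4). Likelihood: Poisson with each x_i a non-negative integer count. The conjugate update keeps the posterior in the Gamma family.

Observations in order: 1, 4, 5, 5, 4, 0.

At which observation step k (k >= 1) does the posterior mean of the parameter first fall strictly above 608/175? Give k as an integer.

obs 1: x=1 → posterior Gamma(4, 9/4)
obs 2: x=4 → posterior Gamma(8, 13/4)
obs 3: x=5 → posterior Gamma(13, 17/4)
obs 4: x=5 → posterior Gamma(18, 21/4)
obs 5: x=4 → posterior Gamma(22, 25/4)
obs 6: x=0 → posterior Gamma(22, 29/4)

k = 5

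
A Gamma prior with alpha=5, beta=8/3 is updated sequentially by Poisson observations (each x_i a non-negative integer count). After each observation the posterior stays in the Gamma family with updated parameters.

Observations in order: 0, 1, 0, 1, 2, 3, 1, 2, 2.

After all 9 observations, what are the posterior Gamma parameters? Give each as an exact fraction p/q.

obs 1: x=0 → posterior Gamma(5, 11/3)
obs 2: x=1 → posterior Gamma(6, 14/3)
obs 3: x=0 → posterior Gamma(6, 17/3)
obs 4: x=1 → posterior Gamma(7, 20/3)
obs 5: x=2 → posterior Gamma(9, 23/3)
obs 6: x=3 → posterior Gamma(12, 26/3)
obs 7: x=1 → posterior Gamma(13, 29/3)
obs 8: x=2 → posterior Gamma(15, 32/3)
obs 9: x=2 → posterior Gamma(17, 35/3)

alpha=17, beta=35/3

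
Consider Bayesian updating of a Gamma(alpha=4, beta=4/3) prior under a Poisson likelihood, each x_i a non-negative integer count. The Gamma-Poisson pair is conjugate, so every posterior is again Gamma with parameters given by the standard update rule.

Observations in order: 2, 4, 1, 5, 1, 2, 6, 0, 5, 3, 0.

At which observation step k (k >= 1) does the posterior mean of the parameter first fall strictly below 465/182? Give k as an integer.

obs 1: x=2 → posterior Gamma(6, 7/3)
obs 2: x=4 → posterior Gamma(10, 10/3)
obs 3: x=1 → posterior Gamma(11, 13/3)
obs 4: x=5 → posterior Gamma(16, 16/3)
obs 5: x=1 → posterior Gamma(17, 19/3)
obs 6: x=2 → posterior Gamma(19, 22/3)
obs 7: x=6 → posterior Gamma(25, 25/3)
obs 8: x=0 → posterior Gamma(25, 28/3)
obs 9: x=5 → posterior Gamma(30, 31/3)
obs 10: x=3 → posterior Gamma(33, 34/3)
obs 11: x=0 → posterior Gamma(33, 37/3)

k = 3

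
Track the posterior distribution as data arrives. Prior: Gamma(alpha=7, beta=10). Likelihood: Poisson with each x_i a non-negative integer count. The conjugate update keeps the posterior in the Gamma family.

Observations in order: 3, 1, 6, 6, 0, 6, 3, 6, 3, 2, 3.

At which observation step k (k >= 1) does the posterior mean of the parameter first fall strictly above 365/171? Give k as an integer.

k = 9

obs 1: x=3 → posterior Gamma(10, 11)
obs 2: x=1 → posterior Gamma(11, 12)
obs 3: x=6 → posterior Gamma(17, 13)
obs 4: x=6 → posterior Gamma(23, 14)
obs 5: x=0 → posterior Gamma(23, 15)
obs 6: x=6 → posterior Gamma(29, 16)
obs 7: x=3 → posterior Gamma(32, 17)
obs 8: x=6 → posterior Gamma(38, 18)
obs 9: x=3 → posterior Gamma(41, 19)
obs 10: x=2 → posterior Gamma(43, 20)
obs 11: x=3 → posterior Gamma(46, 21)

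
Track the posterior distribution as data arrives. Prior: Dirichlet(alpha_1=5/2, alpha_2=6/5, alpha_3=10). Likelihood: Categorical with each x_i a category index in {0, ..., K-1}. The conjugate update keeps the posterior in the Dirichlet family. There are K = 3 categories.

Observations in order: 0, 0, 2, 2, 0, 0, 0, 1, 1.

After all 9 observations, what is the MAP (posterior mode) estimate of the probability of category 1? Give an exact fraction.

obs 1: x=0 → posterior Dirichlet(7/2, 6/5, 10)
obs 2: x=0 → posterior Dirichlet(9/2, 6/5, 10)
obs 3: x=2 → posterior Dirichlet(9/2, 6/5, 11)
obs 4: x=2 → posterior Dirichlet(9/2, 6/5, 12)
obs 5: x=0 → posterior Dirichlet(11/2, 6/5, 12)
obs 6: x=0 → posterior Dirichlet(13/2, 6/5, 12)
obs 7: x=0 → posterior Dirichlet(15/2, 6/5, 12)
obs 8: x=1 → posterior Dirichlet(15/2, 11/5, 12)
obs 9: x=1 → posterior Dirichlet(15/2, 16/5, 12)

22/197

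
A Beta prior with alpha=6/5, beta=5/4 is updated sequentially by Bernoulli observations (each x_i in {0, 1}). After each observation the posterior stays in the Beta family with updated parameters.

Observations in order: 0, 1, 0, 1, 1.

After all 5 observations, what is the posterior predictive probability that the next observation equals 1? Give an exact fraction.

84/149

obs 1: x=0 → posterior Beta(6/5, 9/4)
obs 2: x=1 → posterior Beta(11/5, 9/4)
obs 3: x=0 → posterior Beta(11/5, 13/4)
obs 4: x=1 → posterior Beta(16/5, 13/4)
obs 5: x=1 → posterior Beta(21/5, 13/4)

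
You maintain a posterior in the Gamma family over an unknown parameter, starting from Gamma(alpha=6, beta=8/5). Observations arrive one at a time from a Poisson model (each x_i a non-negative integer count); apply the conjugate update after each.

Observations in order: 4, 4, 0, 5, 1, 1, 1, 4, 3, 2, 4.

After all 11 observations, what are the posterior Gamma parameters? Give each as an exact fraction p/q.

obs 1: x=4 → posterior Gamma(10, 13/5)
obs 2: x=4 → posterior Gamma(14, 18/5)
obs 3: x=0 → posterior Gamma(14, 23/5)
obs 4: x=5 → posterior Gamma(19, 28/5)
obs 5: x=1 → posterior Gamma(20, 33/5)
obs 6: x=1 → posterior Gamma(21, 38/5)
obs 7: x=1 → posterior Gamma(22, 43/5)
obs 8: x=4 → posterior Gamma(26, 48/5)
obs 9: x=3 → posterior Gamma(29, 53/5)
obs 10: x=2 → posterior Gamma(31, 58/5)
obs 11: x=4 → posterior Gamma(35, 63/5)

alpha=35, beta=63/5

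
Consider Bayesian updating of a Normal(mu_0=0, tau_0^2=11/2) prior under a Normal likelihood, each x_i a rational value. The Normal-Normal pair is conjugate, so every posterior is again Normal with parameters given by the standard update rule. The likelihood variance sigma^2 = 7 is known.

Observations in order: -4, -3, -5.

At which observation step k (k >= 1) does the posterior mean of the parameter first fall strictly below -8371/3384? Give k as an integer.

k = 3

obs 1: x=-4 → posterior Normal(-44/25, 77/25)
obs 2: x=-3 → posterior Normal(-77/36, 77/36)
obs 3: x=-5 → posterior Normal(-132/47, 77/47)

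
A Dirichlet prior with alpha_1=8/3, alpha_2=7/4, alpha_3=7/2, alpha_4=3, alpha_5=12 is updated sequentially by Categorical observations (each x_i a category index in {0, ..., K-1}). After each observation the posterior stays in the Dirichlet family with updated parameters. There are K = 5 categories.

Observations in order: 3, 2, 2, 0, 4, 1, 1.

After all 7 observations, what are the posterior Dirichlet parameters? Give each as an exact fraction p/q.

obs 1: x=3 → posterior Dirichlet(8/3, 7/4, 7/2, 4, 12)
obs 2: x=2 → posterior Dirichlet(8/3, 7/4, 9/2, 4, 12)
obs 3: x=2 → posterior Dirichlet(8/3, 7/4, 11/2, 4, 12)
obs 4: x=0 → posterior Dirichlet(11/3, 7/4, 11/2, 4, 12)
obs 5: x=4 → posterior Dirichlet(11/3, 7/4, 11/2, 4, 13)
obs 6: x=1 → posterior Dirichlet(11/3, 11/4, 11/2, 4, 13)
obs 7: x=1 → posterior Dirichlet(11/3, 15/4, 11/2, 4, 13)

alpha_1=11/3, alpha_2=15/4, alpha_3=11/2, alpha_4=4, alpha_5=13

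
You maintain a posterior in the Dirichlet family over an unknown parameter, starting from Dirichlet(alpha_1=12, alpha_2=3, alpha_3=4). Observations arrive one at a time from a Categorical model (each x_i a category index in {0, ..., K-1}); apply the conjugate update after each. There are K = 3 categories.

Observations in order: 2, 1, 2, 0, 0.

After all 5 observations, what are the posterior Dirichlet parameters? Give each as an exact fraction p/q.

obs 1: x=2 → posterior Dirichlet(12, 3, 5)
obs 2: x=1 → posterior Dirichlet(12, 4, 5)
obs 3: x=2 → posterior Dirichlet(12, 4, 6)
obs 4: x=0 → posterior Dirichlet(13, 4, 6)
obs 5: x=0 → posterior Dirichlet(14, 4, 6)

alpha_1=14, alpha_2=4, alpha_3=6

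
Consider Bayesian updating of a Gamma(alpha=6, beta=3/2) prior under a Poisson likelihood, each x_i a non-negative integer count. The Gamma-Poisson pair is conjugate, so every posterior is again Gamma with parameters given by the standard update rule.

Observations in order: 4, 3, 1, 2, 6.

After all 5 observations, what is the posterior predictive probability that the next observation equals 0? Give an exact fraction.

3211838877954855105157369/74818276426792144775390625

obs 1: x=4 → posterior Gamma(10, 5/2)
obs 2: x=3 → posterior Gamma(13, 7/2)
obs 3: x=1 → posterior Gamma(14, 9/2)
obs 4: x=2 → posterior Gamma(16, 11/2)
obs 5: x=6 → posterior Gamma(22, 13/2)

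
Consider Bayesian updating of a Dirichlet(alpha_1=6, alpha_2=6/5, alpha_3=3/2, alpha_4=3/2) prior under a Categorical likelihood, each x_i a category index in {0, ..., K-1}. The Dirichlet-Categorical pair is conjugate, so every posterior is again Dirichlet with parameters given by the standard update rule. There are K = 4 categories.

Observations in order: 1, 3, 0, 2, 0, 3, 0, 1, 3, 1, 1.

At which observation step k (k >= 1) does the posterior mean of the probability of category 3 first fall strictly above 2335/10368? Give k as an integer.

obs 1: x=1 → posterior Dirichlet(6, 11/5, 3/2, 3/2)
obs 2: x=3 → posterior Dirichlet(6, 11/5, 3/2, 5/2)
obs 3: x=0 → posterior Dirichlet(7, 11/5, 3/2, 5/2)
obs 4: x=2 → posterior Dirichlet(7, 11/5, 5/2, 5/2)
obs 5: x=0 → posterior Dirichlet(8, 11/5, 5/2, 5/2)
obs 6: x=3 → posterior Dirichlet(8, 11/5, 5/2, 7/2)
obs 7: x=0 → posterior Dirichlet(9, 11/5, 5/2, 7/2)
obs 8: x=1 → posterior Dirichlet(9, 16/5, 5/2, 7/2)
obs 9: x=3 → posterior Dirichlet(9, 16/5, 5/2, 9/2)
obs 10: x=1 → posterior Dirichlet(9, 21/5, 5/2, 9/2)
obs 11: x=1 → posterior Dirichlet(9, 26/5, 5/2, 9/2)

k = 9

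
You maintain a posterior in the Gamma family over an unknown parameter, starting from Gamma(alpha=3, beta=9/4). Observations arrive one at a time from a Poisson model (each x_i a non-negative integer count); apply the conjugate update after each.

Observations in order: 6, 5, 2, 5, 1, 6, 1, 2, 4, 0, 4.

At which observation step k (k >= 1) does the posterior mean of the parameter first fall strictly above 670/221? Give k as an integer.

k = 2

obs 1: x=6 → posterior Gamma(9, 13/4)
obs 2: x=5 → posterior Gamma(14, 17/4)
obs 3: x=2 → posterior Gamma(16, 21/4)
obs 4: x=5 → posterior Gamma(21, 25/4)
obs 5: x=1 → posterior Gamma(22, 29/4)
obs 6: x=6 → posterior Gamma(28, 33/4)
obs 7: x=1 → posterior Gamma(29, 37/4)
obs 8: x=2 → posterior Gamma(31, 41/4)
obs 9: x=4 → posterior Gamma(35, 45/4)
obs 10: x=0 → posterior Gamma(35, 49/4)
obs 11: x=4 → posterior Gamma(39, 53/4)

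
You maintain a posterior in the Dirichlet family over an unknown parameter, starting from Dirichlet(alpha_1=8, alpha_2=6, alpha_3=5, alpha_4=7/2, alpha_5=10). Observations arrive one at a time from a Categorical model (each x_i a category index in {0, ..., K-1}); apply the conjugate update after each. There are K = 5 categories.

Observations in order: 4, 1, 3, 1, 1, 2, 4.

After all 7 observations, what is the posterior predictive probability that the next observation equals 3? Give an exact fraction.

9/79

obs 1: x=4 → posterior Dirichlet(8, 6, 5, 7/2, 11)
obs 2: x=1 → posterior Dirichlet(8, 7, 5, 7/2, 11)
obs 3: x=3 → posterior Dirichlet(8, 7, 5, 9/2, 11)
obs 4: x=1 → posterior Dirichlet(8, 8, 5, 9/2, 11)
obs 5: x=1 → posterior Dirichlet(8, 9, 5, 9/2, 11)
obs 6: x=2 → posterior Dirichlet(8, 9, 6, 9/2, 11)
obs 7: x=4 → posterior Dirichlet(8, 9, 6, 9/2, 12)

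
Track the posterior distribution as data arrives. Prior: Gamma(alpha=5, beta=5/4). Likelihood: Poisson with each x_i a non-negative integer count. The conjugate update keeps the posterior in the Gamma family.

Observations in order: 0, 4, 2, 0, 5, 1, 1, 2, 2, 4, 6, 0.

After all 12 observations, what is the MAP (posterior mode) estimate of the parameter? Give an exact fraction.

124/53

obs 1: x=0 → posterior Gamma(5, 9/4)
obs 2: x=4 → posterior Gamma(9, 13/4)
obs 3: x=2 → posterior Gamma(11, 17/4)
obs 4: x=0 → posterior Gamma(11, 21/4)
obs 5: x=5 → posterior Gamma(16, 25/4)
obs 6: x=1 → posterior Gamma(17, 29/4)
obs 7: x=1 → posterior Gamma(18, 33/4)
obs 8: x=2 → posterior Gamma(20, 37/4)
obs 9: x=2 → posterior Gamma(22, 41/4)
obs 10: x=4 → posterior Gamma(26, 45/4)
obs 11: x=6 → posterior Gamma(32, 49/4)
obs 12: x=0 → posterior Gamma(32, 53/4)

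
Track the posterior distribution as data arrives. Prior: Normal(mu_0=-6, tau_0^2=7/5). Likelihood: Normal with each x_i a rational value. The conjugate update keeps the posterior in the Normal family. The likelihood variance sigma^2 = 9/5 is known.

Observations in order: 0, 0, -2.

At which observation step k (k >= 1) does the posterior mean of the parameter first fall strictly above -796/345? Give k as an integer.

obs 1: x=0 → posterior Normal(-27/8, 63/80)
obs 2: x=0 → posterior Normal(-54/23, 63/115)
obs 3: x=-2 → posterior Normal(-34/15, 21/50)

k = 3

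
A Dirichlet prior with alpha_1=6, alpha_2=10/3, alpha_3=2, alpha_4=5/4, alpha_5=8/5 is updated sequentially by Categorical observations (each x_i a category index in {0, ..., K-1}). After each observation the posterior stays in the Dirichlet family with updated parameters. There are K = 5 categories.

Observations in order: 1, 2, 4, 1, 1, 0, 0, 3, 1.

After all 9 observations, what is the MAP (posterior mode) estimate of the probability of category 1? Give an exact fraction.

380/1091

obs 1: x=1 → posterior Dirichlet(6, 13/3, 2, 5/4, 8/5)
obs 2: x=2 → posterior Dirichlet(6, 13/3, 3, 5/4, 8/5)
obs 3: x=4 → posterior Dirichlet(6, 13/3, 3, 5/4, 13/5)
obs 4: x=1 → posterior Dirichlet(6, 16/3, 3, 5/4, 13/5)
obs 5: x=1 → posterior Dirichlet(6, 19/3, 3, 5/4, 13/5)
obs 6: x=0 → posterior Dirichlet(7, 19/3, 3, 5/4, 13/5)
obs 7: x=0 → posterior Dirichlet(8, 19/3, 3, 5/4, 13/5)
obs 8: x=3 → posterior Dirichlet(8, 19/3, 3, 9/4, 13/5)
obs 9: x=1 → posterior Dirichlet(8, 22/3, 3, 9/4, 13/5)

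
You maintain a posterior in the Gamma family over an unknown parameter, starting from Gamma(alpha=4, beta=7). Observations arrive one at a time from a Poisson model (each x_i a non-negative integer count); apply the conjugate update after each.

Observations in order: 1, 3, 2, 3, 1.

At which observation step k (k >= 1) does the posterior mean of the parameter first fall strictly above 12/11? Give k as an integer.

k = 4

obs 1: x=1 → posterior Gamma(5, 8)
obs 2: x=3 → posterior Gamma(8, 9)
obs 3: x=2 → posterior Gamma(10, 10)
obs 4: x=3 → posterior Gamma(13, 11)
obs 5: x=1 → posterior Gamma(14, 12)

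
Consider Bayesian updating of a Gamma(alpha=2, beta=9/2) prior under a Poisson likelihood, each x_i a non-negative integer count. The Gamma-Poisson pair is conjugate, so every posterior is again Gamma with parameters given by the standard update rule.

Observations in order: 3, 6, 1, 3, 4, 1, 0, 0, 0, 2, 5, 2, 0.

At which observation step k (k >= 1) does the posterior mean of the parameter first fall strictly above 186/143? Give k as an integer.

obs 1: x=3 → posterior Gamma(5, 11/2)
obs 2: x=6 → posterior Gamma(11, 13/2)
obs 3: x=1 → posterior Gamma(12, 15/2)
obs 4: x=3 → posterior Gamma(15, 17/2)
obs 5: x=4 → posterior Gamma(19, 19/2)
obs 6: x=1 → posterior Gamma(20, 21/2)
obs 7: x=0 → posterior Gamma(20, 23/2)
obs 8: x=0 → posterior Gamma(20, 25/2)
obs 9: x=0 → posterior Gamma(20, 27/2)
obs 10: x=2 → posterior Gamma(22, 29/2)
obs 11: x=5 → posterior Gamma(27, 31/2)
obs 12: x=2 → posterior Gamma(29, 33/2)
obs 13: x=0 → posterior Gamma(29, 35/2)

k = 2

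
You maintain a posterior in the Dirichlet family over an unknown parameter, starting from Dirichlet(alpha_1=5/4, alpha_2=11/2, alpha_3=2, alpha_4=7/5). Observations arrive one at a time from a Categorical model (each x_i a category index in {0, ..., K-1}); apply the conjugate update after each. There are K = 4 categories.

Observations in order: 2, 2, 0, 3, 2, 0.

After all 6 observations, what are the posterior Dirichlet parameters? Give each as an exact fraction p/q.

obs 1: x=2 → posterior Dirichlet(5/4, 11/2, 3, 7/5)
obs 2: x=2 → posterior Dirichlet(5/4, 11/2, 4, 7/5)
obs 3: x=0 → posterior Dirichlet(9/4, 11/2, 4, 7/5)
obs 4: x=3 → posterior Dirichlet(9/4, 11/2, 4, 12/5)
obs 5: x=2 → posterior Dirichlet(9/4, 11/2, 5, 12/5)
obs 6: x=0 → posterior Dirichlet(13/4, 11/2, 5, 12/5)

alpha_1=13/4, alpha_2=11/2, alpha_3=5, alpha_4=12/5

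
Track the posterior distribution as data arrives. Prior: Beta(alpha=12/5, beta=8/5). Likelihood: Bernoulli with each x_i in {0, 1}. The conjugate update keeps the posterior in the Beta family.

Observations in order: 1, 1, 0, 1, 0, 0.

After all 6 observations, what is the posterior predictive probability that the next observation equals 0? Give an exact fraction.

23/50

obs 1: x=1 → posterior Beta(17/5, 8/5)
obs 2: x=1 → posterior Beta(22/5, 8/5)
obs 3: x=0 → posterior Beta(22/5, 13/5)
obs 4: x=1 → posterior Beta(27/5, 13/5)
obs 5: x=0 → posterior Beta(27/5, 18/5)
obs 6: x=0 → posterior Beta(27/5, 23/5)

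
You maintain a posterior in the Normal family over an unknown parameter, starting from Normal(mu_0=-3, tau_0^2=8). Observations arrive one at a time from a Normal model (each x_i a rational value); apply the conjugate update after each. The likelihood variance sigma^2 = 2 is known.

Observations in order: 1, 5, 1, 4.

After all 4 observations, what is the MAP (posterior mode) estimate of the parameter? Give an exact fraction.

obs 1: x=1 → posterior Normal(1/5, 8/5)
obs 2: x=5 → posterior Normal(7/3, 8/9)
obs 3: x=1 → posterior Normal(25/13, 8/13)
obs 4: x=4 → posterior Normal(41/17, 8/17)

41/17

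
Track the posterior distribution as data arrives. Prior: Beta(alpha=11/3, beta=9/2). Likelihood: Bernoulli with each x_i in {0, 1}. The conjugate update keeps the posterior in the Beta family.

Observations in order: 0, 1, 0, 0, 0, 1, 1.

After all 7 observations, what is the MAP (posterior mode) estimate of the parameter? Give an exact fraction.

34/79

obs 1: x=0 → posterior Beta(11/3, 11/2)
obs 2: x=1 → posterior Beta(14/3, 11/2)
obs 3: x=0 → posterior Beta(14/3, 13/2)
obs 4: x=0 → posterior Beta(14/3, 15/2)
obs 5: x=0 → posterior Beta(14/3, 17/2)
obs 6: x=1 → posterior Beta(17/3, 17/2)
obs 7: x=1 → posterior Beta(20/3, 17/2)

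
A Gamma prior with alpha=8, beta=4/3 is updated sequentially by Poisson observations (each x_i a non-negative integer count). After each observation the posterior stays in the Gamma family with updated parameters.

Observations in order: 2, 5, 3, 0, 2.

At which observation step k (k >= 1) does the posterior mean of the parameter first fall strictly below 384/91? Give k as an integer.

k = 3

obs 1: x=2 → posterior Gamma(10, 7/3)
obs 2: x=5 → posterior Gamma(15, 10/3)
obs 3: x=3 → posterior Gamma(18, 13/3)
obs 4: x=0 → posterior Gamma(18, 16/3)
obs 5: x=2 → posterior Gamma(20, 19/3)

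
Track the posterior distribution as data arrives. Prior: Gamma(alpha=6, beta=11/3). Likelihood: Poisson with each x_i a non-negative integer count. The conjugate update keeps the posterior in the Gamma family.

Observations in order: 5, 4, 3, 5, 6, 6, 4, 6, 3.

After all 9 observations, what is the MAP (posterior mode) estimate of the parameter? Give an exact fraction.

141/38

obs 1: x=5 → posterior Gamma(11, 14/3)
obs 2: x=4 → posterior Gamma(15, 17/3)
obs 3: x=3 → posterior Gamma(18, 20/3)
obs 4: x=5 → posterior Gamma(23, 23/3)
obs 5: x=6 → posterior Gamma(29, 26/3)
obs 6: x=6 → posterior Gamma(35, 29/3)
obs 7: x=4 → posterior Gamma(39, 32/3)
obs 8: x=6 → posterior Gamma(45, 35/3)
obs 9: x=3 → posterior Gamma(48, 38/3)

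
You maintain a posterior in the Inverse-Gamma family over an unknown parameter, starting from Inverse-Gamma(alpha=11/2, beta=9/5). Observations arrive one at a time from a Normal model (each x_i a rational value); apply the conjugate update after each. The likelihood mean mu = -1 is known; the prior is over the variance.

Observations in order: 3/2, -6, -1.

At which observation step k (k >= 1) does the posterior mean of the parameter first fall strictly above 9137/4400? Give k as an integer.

k = 2

obs 1: x=3/2 → posterior Inverse-Gamma(6, 197/40)
obs 2: x=-6 → posterior Inverse-Gamma(13/2, 697/40)
obs 3: x=-1 → posterior Inverse-Gamma(7, 697/40)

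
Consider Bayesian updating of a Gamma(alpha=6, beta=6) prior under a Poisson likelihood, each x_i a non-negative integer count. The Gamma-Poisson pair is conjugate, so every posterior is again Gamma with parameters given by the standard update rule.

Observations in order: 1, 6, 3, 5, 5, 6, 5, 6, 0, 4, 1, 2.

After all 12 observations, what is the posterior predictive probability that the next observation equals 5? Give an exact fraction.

obs 1: x=1 → posterior Gamma(7, 7)
obs 2: x=6 → posterior Gamma(13, 8)
obs 3: x=3 → posterior Gamma(16, 9)
obs 4: x=5 → posterior Gamma(21, 10)
obs 5: x=5 → posterior Gamma(26, 11)
obs 6: x=6 → posterior Gamma(32, 12)
obs 7: x=5 → posterior Gamma(37, 13)
obs 8: x=6 → posterior Gamma(43, 14)
obs 9: x=0 → posterior Gamma(43, 15)
obs 10: x=4 → posterior Gamma(47, 16)
obs 11: x=1 → posterior Gamma(48, 17)
obs 12: x=2 → posterior Gamma(50, 18)

1835089129547293077528852422366538233357611136938047478753759844106240/21451025166995254149858876344653692285151317490817439630771066475687099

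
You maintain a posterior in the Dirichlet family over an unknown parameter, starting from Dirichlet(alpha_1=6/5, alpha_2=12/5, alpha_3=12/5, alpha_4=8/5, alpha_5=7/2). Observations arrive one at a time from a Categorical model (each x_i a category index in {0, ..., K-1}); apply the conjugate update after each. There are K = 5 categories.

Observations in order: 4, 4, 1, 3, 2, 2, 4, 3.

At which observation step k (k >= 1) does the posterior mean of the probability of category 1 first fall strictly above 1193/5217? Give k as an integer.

k = 3

obs 1: x=4 → posterior Dirichlet(6/5, 12/5, 12/5, 8/5, 9/2)
obs 2: x=4 → posterior Dirichlet(6/5, 12/5, 12/5, 8/5, 11/2)
obs 3: x=1 → posterior Dirichlet(6/5, 17/5, 12/5, 8/5, 11/2)
obs 4: x=3 → posterior Dirichlet(6/5, 17/5, 12/5, 13/5, 11/2)
obs 5: x=2 → posterior Dirichlet(6/5, 17/5, 17/5, 13/5, 11/2)
obs 6: x=2 → posterior Dirichlet(6/5, 17/5, 22/5, 13/5, 11/2)
obs 7: x=4 → posterior Dirichlet(6/5, 17/5, 22/5, 13/5, 13/2)
obs 8: x=3 → posterior Dirichlet(6/5, 17/5, 22/5, 18/5, 13/2)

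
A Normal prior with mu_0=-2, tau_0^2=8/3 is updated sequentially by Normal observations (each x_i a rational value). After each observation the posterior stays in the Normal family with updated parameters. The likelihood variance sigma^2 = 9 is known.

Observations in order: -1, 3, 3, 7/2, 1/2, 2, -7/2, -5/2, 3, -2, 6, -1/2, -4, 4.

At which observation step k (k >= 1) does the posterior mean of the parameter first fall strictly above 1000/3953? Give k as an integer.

obs 1: x=-1 → posterior Normal(-62/35, 72/35)
obs 2: x=3 → posterior Normal(-38/43, 72/43)
obs 3: x=3 → posterior Normal(-14/51, 24/17)
obs 4: x=7/2 → posterior Normal(14/59, 72/59)
obs 5: x=1/2 → posterior Normal(18/67, 72/67)
obs 6: x=2 → posterior Normal(34/75, 24/25)
obs 7: x=-7/2 → posterior Normal(6/83, 72/83)
obs 8: x=-5/2 → posterior Normal(-2/13, 72/91)
obs 9: x=3 → posterior Normal(10/99, 8/11)
obs 10: x=-2 → posterior Normal(-6/107, 72/107)
obs 11: x=6 → posterior Normal(42/115, 72/115)
obs 12: x=-1/2 → posterior Normal(38/123, 24/41)
obs 13: x=-4 → posterior Normal(6/131, 72/131)
obs 14: x=4 → posterior Normal(38/139, 72/139)

k = 5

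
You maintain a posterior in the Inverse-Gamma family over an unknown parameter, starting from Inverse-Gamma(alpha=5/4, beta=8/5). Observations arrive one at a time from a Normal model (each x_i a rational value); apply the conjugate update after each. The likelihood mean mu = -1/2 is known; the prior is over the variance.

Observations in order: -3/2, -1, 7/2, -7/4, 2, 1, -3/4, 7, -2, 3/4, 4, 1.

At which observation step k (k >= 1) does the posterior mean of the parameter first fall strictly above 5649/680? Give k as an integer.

k = 8

obs 1: x=-3/2 → posterior Inverse-Gamma(7/4, 21/10)
obs 2: x=-1 → posterior Inverse-Gamma(9/4, 89/40)
obs 3: x=7/2 → posterior Inverse-Gamma(11/4, 409/40)
obs 4: x=-7/4 → posterior Inverse-Gamma(13/4, 1761/160)
obs 5: x=2 → posterior Inverse-Gamma(15/4, 2261/160)
obs 6: x=1 → posterior Inverse-Gamma(17/4, 2441/160)
obs 7: x=-3/4 → posterior Inverse-Gamma(19/4, 1223/80)
obs 8: x=7 → posterior Inverse-Gamma(21/4, 3473/80)
obs 9: x=-2 → posterior Inverse-Gamma(23/4, 3563/80)
obs 10: x=3/4 → posterior Inverse-Gamma(25/4, 7251/160)
obs 11: x=4 → posterior Inverse-Gamma(27/4, 8871/160)
obs 12: x=1 → posterior Inverse-Gamma(29/4, 9051/160)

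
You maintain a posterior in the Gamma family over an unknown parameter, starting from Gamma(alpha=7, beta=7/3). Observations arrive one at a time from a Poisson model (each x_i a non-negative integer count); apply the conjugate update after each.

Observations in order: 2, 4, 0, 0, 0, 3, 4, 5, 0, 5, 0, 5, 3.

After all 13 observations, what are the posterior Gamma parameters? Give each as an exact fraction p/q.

obs 1: x=2 → posterior Gamma(9, 10/3)
obs 2: x=4 → posterior Gamma(13, 13/3)
obs 3: x=0 → posterior Gamma(13, 16/3)
obs 4: x=0 → posterior Gamma(13, 19/3)
obs 5: x=0 → posterior Gamma(13, 22/3)
obs 6: x=3 → posterior Gamma(16, 25/3)
obs 7: x=4 → posterior Gamma(20, 28/3)
obs 8: x=5 → posterior Gamma(25, 31/3)
obs 9: x=0 → posterior Gamma(25, 34/3)
obs 10: x=5 → posterior Gamma(30, 37/3)
obs 11: x=0 → posterior Gamma(30, 40/3)
obs 12: x=5 → posterior Gamma(35, 43/3)
obs 13: x=3 → posterior Gamma(38, 46/3)

alpha=38, beta=46/3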